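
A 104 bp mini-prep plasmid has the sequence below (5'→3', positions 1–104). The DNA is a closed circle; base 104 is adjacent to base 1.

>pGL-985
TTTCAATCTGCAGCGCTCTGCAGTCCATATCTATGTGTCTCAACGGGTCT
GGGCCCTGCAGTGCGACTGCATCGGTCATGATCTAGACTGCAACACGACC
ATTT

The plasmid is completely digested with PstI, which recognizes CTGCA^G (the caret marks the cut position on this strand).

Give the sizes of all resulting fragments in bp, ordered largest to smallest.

PstI sites (CTGCAG) start at positions 8, 18, 56.
PstI cuts after base 5 of each site (before the last base), so after positions 12, 22, 60.
Circular molecule, 3 cuts → 3 fragments:
  13–22 → 10 bp
  23–60 → 38 bp
  61–104 then 1–12 → 44 + 12 = 56 bp
Sorted largest to smallest: 56, 38, 10 bp.

56, 38, 10 bp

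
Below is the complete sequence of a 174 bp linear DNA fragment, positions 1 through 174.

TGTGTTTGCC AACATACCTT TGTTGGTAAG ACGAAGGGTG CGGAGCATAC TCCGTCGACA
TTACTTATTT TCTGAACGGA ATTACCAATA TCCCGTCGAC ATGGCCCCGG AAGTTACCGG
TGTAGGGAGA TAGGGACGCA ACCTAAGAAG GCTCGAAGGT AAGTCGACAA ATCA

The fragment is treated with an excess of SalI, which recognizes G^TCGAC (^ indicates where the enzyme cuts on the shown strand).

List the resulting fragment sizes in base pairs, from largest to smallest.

SalI sites (GTCGAC) start at positions 54, 95, 163.
SalI cuts after the first base of each site, so after positions 54, 95, 163.
Linear molecule, 3 cuts → 4 fragments:
  1–54 → 54 bp
  55–95 → 41 bp
  96–163 → 68 bp
  164–174 → 11 bp
Sorted largest to smallest: 68, 54, 41, 11 bp.

68, 54, 41, 11 bp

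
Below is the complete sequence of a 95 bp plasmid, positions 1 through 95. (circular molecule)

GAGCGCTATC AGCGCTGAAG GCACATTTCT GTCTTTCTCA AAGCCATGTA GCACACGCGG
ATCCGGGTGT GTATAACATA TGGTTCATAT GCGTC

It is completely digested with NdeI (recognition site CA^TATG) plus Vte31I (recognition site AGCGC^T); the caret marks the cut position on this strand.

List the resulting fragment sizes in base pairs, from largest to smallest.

63, 14, 9, 9 bp

NdeI sites (CATATG) start at positions 77, 86.
NdeI cuts after base 2 of each site, so after positions 78, 87.
Vte31I sites (AGCGCT) start at positions 2, 11.
Vte31I cuts after base 5 of each site (before the last base), so after positions 6, 15.
Combined cut positions: 6, 15, 78, 87.
Circular molecule, 4 cuts → 4 fragments:
  7–15 → 9 bp
  16–78 → 63 bp
  79–87 → 9 bp
  88–95 then 1–6 → 8 + 6 = 14 bp
Sorted largest to smallest: 63, 14, 9, 9 bp.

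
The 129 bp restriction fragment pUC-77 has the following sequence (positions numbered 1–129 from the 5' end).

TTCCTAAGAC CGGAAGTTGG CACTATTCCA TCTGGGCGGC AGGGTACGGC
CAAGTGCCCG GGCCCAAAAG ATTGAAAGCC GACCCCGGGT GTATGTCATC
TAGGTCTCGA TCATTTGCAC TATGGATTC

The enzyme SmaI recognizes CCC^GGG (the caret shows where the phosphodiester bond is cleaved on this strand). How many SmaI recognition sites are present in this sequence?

CCCGGG occurs starting at positions 57, 84.
SmaI cuts at 2 sites.

2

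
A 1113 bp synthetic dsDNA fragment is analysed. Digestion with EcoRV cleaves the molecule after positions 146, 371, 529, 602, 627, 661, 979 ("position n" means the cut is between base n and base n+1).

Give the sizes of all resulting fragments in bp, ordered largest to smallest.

Linear molecule, 7 cuts → 8 fragments:
  146 − 0 = 146 bp
  371 − 146 = 225 bp
  529 − 371 = 158 bp
  602 − 529 = 73 bp
  627 − 602 = 25 bp
  661 − 627 = 34 bp
  979 − 661 = 318 bp
  1113 − 979 = 134 bp
Sorted largest to smallest: 318, 225, 158, 146, 134, 73, 34, 25 bp.

318, 225, 158, 146, 134, 73, 34, 25 bp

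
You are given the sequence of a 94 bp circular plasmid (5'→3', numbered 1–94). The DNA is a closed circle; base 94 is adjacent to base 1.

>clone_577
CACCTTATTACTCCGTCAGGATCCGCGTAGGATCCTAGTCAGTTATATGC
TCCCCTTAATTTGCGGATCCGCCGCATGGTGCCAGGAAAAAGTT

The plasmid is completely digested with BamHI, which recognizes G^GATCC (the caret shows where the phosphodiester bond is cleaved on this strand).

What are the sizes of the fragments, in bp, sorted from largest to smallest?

BamHI sites (GGATCC) start at positions 19, 30, 65.
BamHI cuts after the first base of each site, so after positions 19, 30, 65.
Circular molecule, 3 cuts → 3 fragments:
  20–30 → 11 bp
  31–65 → 35 bp
  66–94 then 1–19 → 29 + 19 = 48 bp
Sorted largest to smallest: 48, 35, 11 bp.

48, 35, 11 bp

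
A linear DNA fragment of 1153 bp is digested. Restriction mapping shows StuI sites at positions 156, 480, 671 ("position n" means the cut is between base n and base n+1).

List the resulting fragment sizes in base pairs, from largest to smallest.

Linear molecule, 3 cuts → 4 fragments:
  156 − 0 = 156 bp
  480 − 156 = 324 bp
  671 − 480 = 191 bp
  1153 − 671 = 482 bp
Sorted largest to smallest: 482, 324, 191, 156 bp.

482, 324, 191, 156 bp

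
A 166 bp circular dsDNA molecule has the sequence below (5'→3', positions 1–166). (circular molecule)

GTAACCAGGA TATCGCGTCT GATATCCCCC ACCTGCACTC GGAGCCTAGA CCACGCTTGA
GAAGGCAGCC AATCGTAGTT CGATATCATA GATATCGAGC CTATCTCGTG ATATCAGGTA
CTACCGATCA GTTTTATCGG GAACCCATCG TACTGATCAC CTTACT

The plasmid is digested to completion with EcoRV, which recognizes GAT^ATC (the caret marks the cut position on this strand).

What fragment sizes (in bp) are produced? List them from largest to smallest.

EcoRV sites (GATATC) start at positions 9, 21, 82, 91, 110.
EcoRV cuts after base 3 of each site, so after positions 11, 23, 84, 93, 112.
Circular molecule, 5 cuts → 5 fragments:
  12–23 → 12 bp
  24–84 → 61 bp
  85–93 → 9 bp
  94–112 → 19 bp
  113–166 then 1–11 → 54 + 11 = 65 bp
Sorted largest to smallest: 65, 61, 19, 12, 9 bp.

65, 61, 19, 12, 9 bp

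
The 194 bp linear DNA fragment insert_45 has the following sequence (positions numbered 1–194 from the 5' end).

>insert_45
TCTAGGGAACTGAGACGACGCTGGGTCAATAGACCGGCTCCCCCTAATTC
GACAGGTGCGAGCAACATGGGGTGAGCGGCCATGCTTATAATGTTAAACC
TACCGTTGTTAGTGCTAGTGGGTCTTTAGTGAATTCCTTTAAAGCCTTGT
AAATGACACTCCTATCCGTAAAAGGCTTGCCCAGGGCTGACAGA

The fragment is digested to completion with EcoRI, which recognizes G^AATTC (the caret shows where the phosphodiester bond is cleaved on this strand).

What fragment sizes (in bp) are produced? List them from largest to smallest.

The EcoRI site (GAATTC) starts at position 131.
EcoRI cuts after the first base of each site, so after position 131.
Linear molecule, 1 cut → 2 fragments:
  1–131 → 131 bp
  132–194 → 63 bp
Sorted largest to smallest: 131, 63 bp.

131, 63 bp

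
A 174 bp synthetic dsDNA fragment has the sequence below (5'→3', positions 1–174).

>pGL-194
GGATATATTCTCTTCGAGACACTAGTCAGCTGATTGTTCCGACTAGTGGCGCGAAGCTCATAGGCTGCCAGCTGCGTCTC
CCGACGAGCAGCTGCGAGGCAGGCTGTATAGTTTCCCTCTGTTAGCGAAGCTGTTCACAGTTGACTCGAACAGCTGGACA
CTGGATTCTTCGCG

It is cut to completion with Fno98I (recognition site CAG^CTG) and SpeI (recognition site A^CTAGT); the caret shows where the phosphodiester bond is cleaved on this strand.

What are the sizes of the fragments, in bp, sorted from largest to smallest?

Fno98I sites (CAGCTG) start at positions 27, 69, 89, 151.
Fno98I cuts after base 3 of each site, so after positions 29, 71, 91, 153.
SpeI sites (ACTAGT) start at positions 21, 42.
SpeI cuts after the first base of each site, so after positions 21, 42.
Combined cut positions: 21, 29, 42, 71, 91, 153.
Linear molecule, 6 cuts → 7 fragments:
  1–21 → 21 bp
  22–29 → 8 bp
  30–42 → 13 bp
  43–71 → 29 bp
  72–91 → 20 bp
  92–153 → 62 bp
  154–174 → 21 bp
Sorted largest to smallest: 62, 29, 21, 21, 20, 13, 8 bp.

62, 29, 21, 21, 20, 13, 8 bp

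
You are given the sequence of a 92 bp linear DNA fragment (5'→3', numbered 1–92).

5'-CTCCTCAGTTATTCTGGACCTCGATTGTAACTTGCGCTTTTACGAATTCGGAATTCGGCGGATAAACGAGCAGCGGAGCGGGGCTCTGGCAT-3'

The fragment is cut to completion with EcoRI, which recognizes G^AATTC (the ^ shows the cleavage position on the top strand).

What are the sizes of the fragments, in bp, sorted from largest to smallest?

44, 41, 7 bp

EcoRI sites (GAATTC) start at positions 44, 51.
EcoRI cuts after the first base of each site, so after positions 44, 51.
Linear molecule, 2 cuts → 3 fragments:
  1–44 → 44 bp
  45–51 → 7 bp
  52–92 → 41 bp
Sorted largest to smallest: 44, 41, 7 bp.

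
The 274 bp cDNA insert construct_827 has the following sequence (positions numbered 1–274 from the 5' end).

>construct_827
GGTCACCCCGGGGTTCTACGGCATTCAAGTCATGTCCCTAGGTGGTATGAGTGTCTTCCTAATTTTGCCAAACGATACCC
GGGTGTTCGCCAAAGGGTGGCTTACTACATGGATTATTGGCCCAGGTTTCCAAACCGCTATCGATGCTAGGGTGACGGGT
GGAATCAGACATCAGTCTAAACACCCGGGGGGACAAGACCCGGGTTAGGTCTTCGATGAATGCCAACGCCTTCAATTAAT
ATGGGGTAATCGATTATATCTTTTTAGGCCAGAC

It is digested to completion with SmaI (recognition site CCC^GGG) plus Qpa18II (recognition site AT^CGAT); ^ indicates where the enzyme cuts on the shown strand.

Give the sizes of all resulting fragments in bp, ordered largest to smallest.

71, 61, 49, 45, 24, 15, 9 bp

SmaI sites (CCCGGG) start at positions 7, 78, 184, 199.
SmaI cuts after base 3 of each site, so after positions 9, 80, 186, 201.
Qpa18II sites (ATCGAT) start at positions 140, 249.
Qpa18II cuts after base 2 of each site, so after positions 141, 250.
Combined cut positions: 9, 80, 141, 186, 201, 250.
Linear molecule, 6 cuts → 7 fragments:
  1–9 → 9 bp
  10–80 → 71 bp
  81–141 → 61 bp
  142–186 → 45 bp
  187–201 → 15 bp
  202–250 → 49 bp
  251–274 → 24 bp
Sorted largest to smallest: 71, 61, 49, 45, 24, 15, 9 bp.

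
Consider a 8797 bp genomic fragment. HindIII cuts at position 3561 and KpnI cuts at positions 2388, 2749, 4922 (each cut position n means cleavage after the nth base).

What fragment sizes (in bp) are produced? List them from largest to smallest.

3875, 2388, 1361, 812, 361 bp

Combined cut positions (sorted): 2388, 2749, 3561, 4922.
Linear molecule, 4 cuts → 5 fragments:
  2388 − 0 = 2388 bp
  2749 − 2388 = 361 bp
  3561 − 2749 = 812 bp
  4922 − 3561 = 1361 bp
  8797 − 4922 = 3875 bp
Sorted largest to smallest: 3875, 2388, 1361, 812, 361 bp.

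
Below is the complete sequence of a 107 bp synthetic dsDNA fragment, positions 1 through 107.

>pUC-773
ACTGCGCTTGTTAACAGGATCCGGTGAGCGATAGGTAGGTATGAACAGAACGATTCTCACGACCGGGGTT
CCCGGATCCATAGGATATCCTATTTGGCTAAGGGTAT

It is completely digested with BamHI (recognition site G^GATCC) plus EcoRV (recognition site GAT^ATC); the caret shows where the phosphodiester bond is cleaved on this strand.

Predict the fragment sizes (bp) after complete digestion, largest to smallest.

57, 21, 17, 12 bp

BamHI sites (GGATCC) start at positions 17, 74.
BamHI cuts after the first base of each site, so after positions 17, 74.
The EcoRV site (GATATC) starts at position 84.
EcoRV cuts after base 3 of each site, so after position 86.
Combined cut positions: 17, 74, 86.
Linear molecule, 3 cuts → 4 fragments:
  1–17 → 17 bp
  18–74 → 57 bp
  75–86 → 12 bp
  87–107 → 21 bp
Sorted largest to smallest: 57, 21, 17, 12 bp.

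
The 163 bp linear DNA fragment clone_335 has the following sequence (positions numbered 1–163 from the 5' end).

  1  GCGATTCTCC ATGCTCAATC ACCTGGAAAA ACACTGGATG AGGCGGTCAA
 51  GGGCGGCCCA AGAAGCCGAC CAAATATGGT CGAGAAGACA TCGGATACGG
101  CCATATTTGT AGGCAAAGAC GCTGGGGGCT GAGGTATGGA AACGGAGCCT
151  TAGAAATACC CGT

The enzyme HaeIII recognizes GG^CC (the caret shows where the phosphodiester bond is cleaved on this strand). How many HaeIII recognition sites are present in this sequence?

GGCC occurs starting at positions 55, 99.
HaeIII cuts at 2 sites.

2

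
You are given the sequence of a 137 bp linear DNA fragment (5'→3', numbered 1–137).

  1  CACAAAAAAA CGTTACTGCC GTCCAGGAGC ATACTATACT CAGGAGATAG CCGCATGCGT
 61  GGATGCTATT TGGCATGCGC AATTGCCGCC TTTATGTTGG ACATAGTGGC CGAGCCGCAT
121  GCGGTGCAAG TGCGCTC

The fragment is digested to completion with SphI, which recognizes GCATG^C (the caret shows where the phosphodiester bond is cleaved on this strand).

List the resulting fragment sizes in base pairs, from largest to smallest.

SphI sites (GCATGC) start at positions 53, 73, 117.
SphI cuts after base 5 of each site (before the last base), so after positions 57, 77, 121.
Linear molecule, 3 cuts → 4 fragments:
  1–57 → 57 bp
  58–77 → 20 bp
  78–121 → 44 bp
  122–137 → 16 bp
Sorted largest to smallest: 57, 44, 20, 16 bp.

57, 44, 20, 16 bp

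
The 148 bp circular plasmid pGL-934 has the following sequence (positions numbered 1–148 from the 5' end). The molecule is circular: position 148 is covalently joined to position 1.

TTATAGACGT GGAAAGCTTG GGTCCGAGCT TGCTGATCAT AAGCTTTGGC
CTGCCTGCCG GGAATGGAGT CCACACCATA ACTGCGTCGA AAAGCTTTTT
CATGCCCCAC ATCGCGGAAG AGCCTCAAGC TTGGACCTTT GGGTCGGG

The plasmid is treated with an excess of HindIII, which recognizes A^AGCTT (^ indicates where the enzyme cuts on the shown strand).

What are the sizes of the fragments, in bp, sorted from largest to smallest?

51, 35, 35, 27 bp

HindIII sites (AAGCTT) start at positions 14, 41, 92, 127.
HindIII cuts after the first base of each site, so after positions 14, 41, 92, 127.
Circular molecule, 4 cuts → 4 fragments:
  15–41 → 27 bp
  42–92 → 51 bp
  93–127 → 35 bp
  128–148 then 1–14 → 21 + 14 = 35 bp
Sorted largest to smallest: 51, 35, 35, 27 bp.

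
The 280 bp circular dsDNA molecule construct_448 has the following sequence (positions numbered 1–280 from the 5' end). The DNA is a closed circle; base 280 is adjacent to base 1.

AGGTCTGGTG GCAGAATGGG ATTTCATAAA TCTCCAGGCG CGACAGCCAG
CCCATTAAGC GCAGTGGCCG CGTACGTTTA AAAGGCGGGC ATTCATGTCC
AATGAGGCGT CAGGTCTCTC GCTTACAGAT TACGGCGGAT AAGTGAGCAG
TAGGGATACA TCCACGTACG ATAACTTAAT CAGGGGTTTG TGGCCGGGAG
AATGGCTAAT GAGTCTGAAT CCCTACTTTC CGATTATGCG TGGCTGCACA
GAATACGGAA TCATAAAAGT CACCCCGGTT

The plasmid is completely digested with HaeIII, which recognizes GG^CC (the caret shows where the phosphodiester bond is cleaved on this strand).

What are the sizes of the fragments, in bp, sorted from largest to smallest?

HaeIII sites (GGCC) start at positions 66, 192.
HaeIII cuts after base 2 of each site, so after positions 67, 193.
Circular molecule, 2 cuts → 2 fragments:
  68–193 → 126 bp
  194–280 then 1–67 → 87 + 67 = 154 bp
Sorted largest to smallest: 154, 126 bp.

154, 126 bp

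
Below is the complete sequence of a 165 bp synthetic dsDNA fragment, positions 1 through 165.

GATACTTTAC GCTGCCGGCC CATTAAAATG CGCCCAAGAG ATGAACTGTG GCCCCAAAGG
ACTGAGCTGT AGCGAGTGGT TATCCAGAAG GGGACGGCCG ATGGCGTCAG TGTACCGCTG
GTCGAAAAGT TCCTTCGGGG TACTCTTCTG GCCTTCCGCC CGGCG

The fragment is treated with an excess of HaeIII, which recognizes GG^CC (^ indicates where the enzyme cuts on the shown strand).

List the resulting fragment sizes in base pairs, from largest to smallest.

HaeIII sites (GGCC) start at positions 17, 50, 96, 150.
HaeIII cuts after base 2 of each site, so after positions 18, 51, 97, 151.
Linear molecule, 4 cuts → 5 fragments:
  1–18 → 18 bp
  19–51 → 33 bp
  52–97 → 46 bp
  98–151 → 54 bp
  152–165 → 14 bp
Sorted largest to smallest: 54, 46, 33, 18, 14 bp.

54, 46, 33, 18, 14 bp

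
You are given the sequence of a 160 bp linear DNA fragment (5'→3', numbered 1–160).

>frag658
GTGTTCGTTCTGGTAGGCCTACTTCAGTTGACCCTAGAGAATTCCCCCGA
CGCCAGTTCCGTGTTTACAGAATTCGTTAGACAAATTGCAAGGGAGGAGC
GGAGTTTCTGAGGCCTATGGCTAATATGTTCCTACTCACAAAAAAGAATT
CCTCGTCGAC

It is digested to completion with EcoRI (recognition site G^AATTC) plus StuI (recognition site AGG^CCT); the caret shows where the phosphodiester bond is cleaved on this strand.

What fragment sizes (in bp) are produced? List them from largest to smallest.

EcoRI sites (GAATTC) start at positions 39, 70, 146.
EcoRI cuts after the first base of each site, so after positions 39, 70, 146.
StuI sites (AGGCCT) start at positions 15, 111.
StuI cuts after base 3 of each site, so after positions 17, 113.
Combined cut positions: 17, 39, 70, 113, 146.
Linear molecule, 5 cuts → 6 fragments:
  1–17 → 17 bp
  18–39 → 22 bp
  40–70 → 31 bp
  71–113 → 43 bp
  114–146 → 33 bp
  147–160 → 14 bp
Sorted largest to smallest: 43, 33, 31, 22, 17, 14 bp.

43, 33, 31, 22, 17, 14 bp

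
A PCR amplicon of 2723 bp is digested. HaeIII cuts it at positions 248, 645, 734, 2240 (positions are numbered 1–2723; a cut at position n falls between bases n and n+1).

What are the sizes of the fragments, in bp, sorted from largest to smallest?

1506, 483, 397, 248, 89 bp

Linear molecule, 4 cuts → 5 fragments:
  248 − 0 = 248 bp
  645 − 248 = 397 bp
  734 − 645 = 89 bp
  2240 − 734 = 1506 bp
  2723 − 2240 = 483 bp
Sorted largest to smallest: 1506, 483, 397, 248, 89 bp.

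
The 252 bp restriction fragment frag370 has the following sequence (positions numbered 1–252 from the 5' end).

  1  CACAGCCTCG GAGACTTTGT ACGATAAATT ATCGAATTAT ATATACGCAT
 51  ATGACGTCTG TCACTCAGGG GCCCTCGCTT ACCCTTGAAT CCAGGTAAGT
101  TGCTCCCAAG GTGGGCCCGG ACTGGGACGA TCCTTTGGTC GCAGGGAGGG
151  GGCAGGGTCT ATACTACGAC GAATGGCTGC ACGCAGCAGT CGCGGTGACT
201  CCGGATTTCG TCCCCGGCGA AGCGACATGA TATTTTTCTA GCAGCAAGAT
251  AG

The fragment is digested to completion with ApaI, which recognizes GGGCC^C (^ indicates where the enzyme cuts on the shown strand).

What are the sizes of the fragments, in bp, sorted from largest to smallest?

ApaI sites (GGGCCC) start at positions 69, 113.
ApaI cuts after base 5 of each site (before the last base), so after positions 73, 117.
Linear molecule, 2 cuts → 3 fragments:
  1–73 → 73 bp
  74–117 → 44 bp
  118–252 → 135 bp
Sorted largest to smallest: 135, 73, 44 bp.

135, 73, 44 bp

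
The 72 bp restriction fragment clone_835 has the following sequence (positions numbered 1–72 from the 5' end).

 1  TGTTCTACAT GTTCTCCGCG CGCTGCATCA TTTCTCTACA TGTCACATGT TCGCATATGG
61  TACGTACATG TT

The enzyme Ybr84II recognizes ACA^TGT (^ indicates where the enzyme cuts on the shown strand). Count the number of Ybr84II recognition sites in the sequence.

ACATGT occurs starting at positions 7, 38, 45, 66.
Ybr84II cuts at 4 sites.

4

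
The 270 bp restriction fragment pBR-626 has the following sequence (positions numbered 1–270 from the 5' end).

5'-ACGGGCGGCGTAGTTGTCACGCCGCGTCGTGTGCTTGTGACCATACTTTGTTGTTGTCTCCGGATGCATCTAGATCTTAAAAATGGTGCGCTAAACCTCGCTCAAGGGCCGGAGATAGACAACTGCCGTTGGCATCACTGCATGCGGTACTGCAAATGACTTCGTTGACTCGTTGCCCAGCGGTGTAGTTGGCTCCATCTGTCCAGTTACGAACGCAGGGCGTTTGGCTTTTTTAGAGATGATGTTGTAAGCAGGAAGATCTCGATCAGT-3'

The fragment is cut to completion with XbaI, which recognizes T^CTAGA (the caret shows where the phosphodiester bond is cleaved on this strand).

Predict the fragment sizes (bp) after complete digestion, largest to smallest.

The XbaI site (TCTAGA) starts at position 69.
XbaI cuts after the first base of each site, so after position 69.
Linear molecule, 1 cut → 2 fragments:
  1–69 → 69 bp
  70–270 → 201 bp
Sorted largest to smallest: 201, 69 bp.

201, 69 bp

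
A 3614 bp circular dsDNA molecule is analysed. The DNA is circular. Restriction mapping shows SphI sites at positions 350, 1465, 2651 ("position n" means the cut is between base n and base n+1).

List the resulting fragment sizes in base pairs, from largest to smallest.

Circular molecule, 3 cuts → 3 fragments:
  1465 − 350 = 1115 bp
  2651 − 1465 = 1186 bp
  wrap: 3614 − 2651 + 350 = 1313 bp
Sorted largest to smallest: 1313, 1186, 1115 bp.

1313, 1186, 1115 bp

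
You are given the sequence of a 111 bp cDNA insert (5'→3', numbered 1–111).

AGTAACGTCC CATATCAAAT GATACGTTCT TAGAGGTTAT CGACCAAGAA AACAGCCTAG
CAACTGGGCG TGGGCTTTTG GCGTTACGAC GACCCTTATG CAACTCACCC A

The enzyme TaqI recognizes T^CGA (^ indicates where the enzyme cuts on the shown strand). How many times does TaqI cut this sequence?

TCGA occurs starting at position 40.
TaqI cuts at 1 site.

1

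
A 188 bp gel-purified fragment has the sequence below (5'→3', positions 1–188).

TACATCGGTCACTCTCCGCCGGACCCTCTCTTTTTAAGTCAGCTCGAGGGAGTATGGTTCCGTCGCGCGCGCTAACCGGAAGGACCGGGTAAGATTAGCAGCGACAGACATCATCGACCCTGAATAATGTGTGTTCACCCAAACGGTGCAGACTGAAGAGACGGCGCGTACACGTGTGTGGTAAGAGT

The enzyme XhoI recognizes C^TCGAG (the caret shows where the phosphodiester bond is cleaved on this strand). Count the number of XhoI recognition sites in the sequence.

1

CTCGAG occurs starting at position 43.
XhoI cuts at 1 site.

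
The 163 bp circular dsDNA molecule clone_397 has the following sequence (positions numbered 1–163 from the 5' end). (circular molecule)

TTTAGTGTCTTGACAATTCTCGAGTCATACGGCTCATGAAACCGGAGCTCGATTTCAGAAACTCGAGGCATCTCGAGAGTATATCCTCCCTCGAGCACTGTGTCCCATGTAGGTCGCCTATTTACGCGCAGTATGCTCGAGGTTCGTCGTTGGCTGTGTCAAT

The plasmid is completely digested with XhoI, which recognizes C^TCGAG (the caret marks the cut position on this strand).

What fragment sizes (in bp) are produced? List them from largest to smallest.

46, 46, 43, 18, 10 bp

XhoI sites (CTCGAG) start at positions 19, 62, 72, 90, 136.
XhoI cuts after the first base of each site, so after positions 19, 62, 72, 90, 136.
Circular molecule, 5 cuts → 5 fragments:
  20–62 → 43 bp
  63–72 → 10 bp
  73–90 → 18 bp
  91–136 → 46 bp
  137–163 then 1–19 → 27 + 19 = 46 bp
Sorted largest to smallest: 46, 46, 43, 18, 10 bp.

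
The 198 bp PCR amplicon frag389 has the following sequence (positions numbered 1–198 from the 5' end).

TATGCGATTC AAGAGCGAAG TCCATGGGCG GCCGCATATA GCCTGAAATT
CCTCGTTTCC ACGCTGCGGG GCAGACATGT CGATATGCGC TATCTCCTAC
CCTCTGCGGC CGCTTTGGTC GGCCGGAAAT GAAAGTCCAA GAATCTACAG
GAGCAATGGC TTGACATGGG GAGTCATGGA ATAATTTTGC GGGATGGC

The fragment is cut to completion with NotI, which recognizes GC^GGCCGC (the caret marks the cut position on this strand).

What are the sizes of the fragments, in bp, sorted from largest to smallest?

NotI sites (GCGGCCGC) start at positions 28, 106.
NotI cuts after base 2 of each site, so after positions 29, 107.
Linear molecule, 2 cuts → 3 fragments:
  1–29 → 29 bp
  30–107 → 78 bp
  108–198 → 91 bp
Sorted largest to smallest: 91, 78, 29 bp.

91, 78, 29 bp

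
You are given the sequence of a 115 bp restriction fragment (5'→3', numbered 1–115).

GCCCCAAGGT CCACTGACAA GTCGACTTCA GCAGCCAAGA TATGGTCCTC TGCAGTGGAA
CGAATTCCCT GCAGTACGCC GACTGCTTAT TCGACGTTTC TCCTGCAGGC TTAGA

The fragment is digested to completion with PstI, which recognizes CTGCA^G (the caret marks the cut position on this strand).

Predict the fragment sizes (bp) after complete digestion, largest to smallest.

54, 34, 19, 8 bp

PstI sites (CTGCAG) start at positions 50, 69, 103.
PstI cuts after base 5 of each site (before the last base), so after positions 54, 73, 107.
Linear molecule, 3 cuts → 4 fragments:
  1–54 → 54 bp
  55–73 → 19 bp
  74–107 → 34 bp
  108–115 → 8 bp
Sorted largest to smallest: 54, 34, 19, 8 bp.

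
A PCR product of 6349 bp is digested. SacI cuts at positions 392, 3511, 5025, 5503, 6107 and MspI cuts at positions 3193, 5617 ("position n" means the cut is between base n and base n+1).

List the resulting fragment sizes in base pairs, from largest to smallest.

Combined cut positions (sorted): 392, 3193, 3511, 5025, 5503, 5617, 6107.
Linear molecule, 7 cuts → 8 fragments:
  392 − 0 = 392 bp
  3193 − 392 = 2801 bp
  3511 − 3193 = 318 bp
  5025 − 3511 = 1514 bp
  5503 − 5025 = 478 bp
  5617 − 5503 = 114 bp
  6107 − 5617 = 490 bp
  6349 − 6107 = 242 bp
Sorted largest to smallest: 2801, 1514, 490, 478, 392, 318, 242, 114 bp.

2801, 1514, 490, 478, 392, 318, 242, 114 bp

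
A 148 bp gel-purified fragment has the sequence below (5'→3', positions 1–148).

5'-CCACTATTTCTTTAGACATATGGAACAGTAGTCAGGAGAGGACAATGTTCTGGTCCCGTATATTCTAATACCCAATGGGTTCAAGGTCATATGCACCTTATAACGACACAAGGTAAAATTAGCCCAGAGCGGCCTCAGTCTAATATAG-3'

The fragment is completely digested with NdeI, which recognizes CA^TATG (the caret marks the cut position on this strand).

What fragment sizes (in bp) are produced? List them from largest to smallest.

71, 59, 18 bp

NdeI sites (CATATG) start at positions 17, 88.
NdeI cuts after base 2 of each site, so after positions 18, 89.
Linear molecule, 2 cuts → 3 fragments:
  1–18 → 18 bp
  19–89 → 71 bp
  90–148 → 59 bp
Sorted largest to smallest: 71, 59, 18 bp.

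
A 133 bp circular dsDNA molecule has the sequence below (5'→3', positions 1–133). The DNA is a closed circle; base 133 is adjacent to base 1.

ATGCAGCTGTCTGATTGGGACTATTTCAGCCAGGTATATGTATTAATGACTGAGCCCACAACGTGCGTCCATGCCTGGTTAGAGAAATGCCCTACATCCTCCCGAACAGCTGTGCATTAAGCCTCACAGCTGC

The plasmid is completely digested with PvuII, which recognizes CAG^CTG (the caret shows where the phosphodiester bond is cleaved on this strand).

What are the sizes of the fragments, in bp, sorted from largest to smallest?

103, 20, 10 bp

PvuII sites (CAGCTG) start at positions 4, 107, 127.
PvuII cuts after base 3 of each site, so after positions 6, 109, 129.
Circular molecule, 3 cuts → 3 fragments:
  7–109 → 103 bp
  110–129 → 20 bp
  130–133 then 1–6 → 4 + 6 = 10 bp
Sorted largest to smallest: 103, 20, 10 bp.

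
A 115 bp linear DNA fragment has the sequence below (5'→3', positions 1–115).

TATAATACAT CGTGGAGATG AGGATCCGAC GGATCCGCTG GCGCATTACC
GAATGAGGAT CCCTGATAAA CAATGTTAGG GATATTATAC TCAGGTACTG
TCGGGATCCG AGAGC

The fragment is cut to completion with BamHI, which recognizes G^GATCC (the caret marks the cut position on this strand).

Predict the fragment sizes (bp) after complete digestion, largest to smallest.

BamHI sites (GGATCC) start at positions 22, 31, 57, 104.
BamHI cuts after the first base of each site, so after positions 22, 31, 57, 104.
Linear molecule, 4 cuts → 5 fragments:
  1–22 → 22 bp
  23–31 → 9 bp
  32–57 → 26 bp
  58–104 → 47 bp
  105–115 → 11 bp
Sorted largest to smallest: 47, 26, 22, 11, 9 bp.

47, 26, 22, 11, 9 bp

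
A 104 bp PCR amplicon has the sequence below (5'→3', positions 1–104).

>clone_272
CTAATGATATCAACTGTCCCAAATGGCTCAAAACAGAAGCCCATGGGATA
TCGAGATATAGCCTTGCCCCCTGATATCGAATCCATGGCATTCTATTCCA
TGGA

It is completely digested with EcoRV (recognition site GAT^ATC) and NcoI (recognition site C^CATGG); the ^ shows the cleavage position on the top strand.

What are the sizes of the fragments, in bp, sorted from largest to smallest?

EcoRV sites (GATATC) start at positions 6, 47, 73.
EcoRV cuts after base 3 of each site, so after positions 8, 49, 75.
NcoI sites (CCATGG) start at positions 41, 83, 98.
NcoI cuts after the first base of each site, so after positions 41, 83, 98.
Combined cut positions: 8, 41, 49, 75, 83, 98.
Linear molecule, 6 cuts → 7 fragments:
  1–8 → 8 bp
  9–41 → 33 bp
  42–49 → 8 bp
  50–75 → 26 bp
  76–83 → 8 bp
  84–98 → 15 bp
  99–104 → 6 bp
Sorted largest to smallest: 33, 26, 15, 8, 8, 8, 6 bp.

33, 26, 15, 8, 8, 8, 6 bp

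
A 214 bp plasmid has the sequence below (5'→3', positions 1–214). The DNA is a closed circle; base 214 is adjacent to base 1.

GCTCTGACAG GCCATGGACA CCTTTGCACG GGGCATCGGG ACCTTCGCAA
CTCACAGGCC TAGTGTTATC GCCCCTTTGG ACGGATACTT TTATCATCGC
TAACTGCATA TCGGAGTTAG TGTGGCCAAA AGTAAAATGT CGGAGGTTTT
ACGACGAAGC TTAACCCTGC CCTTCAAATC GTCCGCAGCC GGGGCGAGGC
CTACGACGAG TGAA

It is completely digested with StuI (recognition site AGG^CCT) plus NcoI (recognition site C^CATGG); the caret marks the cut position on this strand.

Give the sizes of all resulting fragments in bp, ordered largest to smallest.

StuI sites (AGGCCT) start at positions 56, 197.
StuI cuts after base 3 of each site, so after positions 58, 199.
The NcoI site (CCATGG) starts at position 12.
NcoI cuts after the first base of each site, so after position 12.
Combined cut positions: 12, 58, 199.
Circular molecule, 3 cuts → 3 fragments:
  13–58 → 46 bp
  59–199 → 141 bp
  200–214 then 1–12 → 15 + 12 = 27 bp
Sorted largest to smallest: 141, 46, 27 bp.

141, 46, 27 bp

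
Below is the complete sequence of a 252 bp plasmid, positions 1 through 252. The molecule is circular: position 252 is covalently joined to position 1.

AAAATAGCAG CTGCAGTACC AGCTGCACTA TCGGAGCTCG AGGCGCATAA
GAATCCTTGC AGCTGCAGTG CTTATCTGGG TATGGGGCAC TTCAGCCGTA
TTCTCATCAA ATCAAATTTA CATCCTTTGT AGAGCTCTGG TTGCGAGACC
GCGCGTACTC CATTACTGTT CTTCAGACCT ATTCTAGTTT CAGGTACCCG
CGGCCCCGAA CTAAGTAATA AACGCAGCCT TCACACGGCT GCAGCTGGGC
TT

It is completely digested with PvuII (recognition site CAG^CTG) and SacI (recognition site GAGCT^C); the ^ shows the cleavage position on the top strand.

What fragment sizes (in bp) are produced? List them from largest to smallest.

108, 74, 24, 18, 16, 12 bp

PvuII sites (CAGCTG) start at positions 8, 20, 60, 242.
PvuII cuts after base 3 of each site, so after positions 10, 22, 62, 244.
SacI sites (GAGCTC) start at positions 34, 132.
SacI cuts after base 5 of each site (before the last base), so after positions 38, 136.
Combined cut positions: 10, 22, 38, 62, 136, 244.
Circular molecule, 6 cuts → 6 fragments:
  11–22 → 12 bp
  23–38 → 16 bp
  39–62 → 24 bp
  63–136 → 74 bp
  137–244 → 108 bp
  245–252 then 1–10 → 8 + 10 = 18 bp
Sorted largest to smallest: 108, 74, 24, 18, 16, 12 bp.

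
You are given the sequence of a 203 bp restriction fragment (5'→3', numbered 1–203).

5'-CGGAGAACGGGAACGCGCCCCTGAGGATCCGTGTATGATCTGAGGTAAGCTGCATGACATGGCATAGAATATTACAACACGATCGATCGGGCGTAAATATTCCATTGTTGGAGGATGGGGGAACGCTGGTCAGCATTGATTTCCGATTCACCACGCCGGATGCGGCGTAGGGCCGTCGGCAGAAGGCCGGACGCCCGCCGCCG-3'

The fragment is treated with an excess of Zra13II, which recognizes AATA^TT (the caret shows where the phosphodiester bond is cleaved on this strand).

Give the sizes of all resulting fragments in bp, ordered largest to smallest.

104, 71, 28 bp

Zra13II sites (AATATT) start at positions 68, 96.
Zra13II cuts after base 4 of each site, so after positions 71, 99.
Linear molecule, 2 cuts → 3 fragments:
  1–71 → 71 bp
  72–99 → 28 bp
  100–203 → 104 bp
Sorted largest to smallest: 104, 71, 28 bp.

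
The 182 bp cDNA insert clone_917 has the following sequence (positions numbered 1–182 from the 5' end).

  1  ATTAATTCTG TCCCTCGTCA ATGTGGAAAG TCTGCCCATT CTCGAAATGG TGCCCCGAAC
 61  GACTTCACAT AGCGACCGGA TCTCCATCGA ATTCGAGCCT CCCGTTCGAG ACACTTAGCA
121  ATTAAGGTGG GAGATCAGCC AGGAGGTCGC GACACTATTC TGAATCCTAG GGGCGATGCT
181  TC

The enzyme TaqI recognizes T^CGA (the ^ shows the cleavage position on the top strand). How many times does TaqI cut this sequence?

4

TCGA occurs starting at positions 42, 87, 93, 106.
TaqI cuts at 4 sites.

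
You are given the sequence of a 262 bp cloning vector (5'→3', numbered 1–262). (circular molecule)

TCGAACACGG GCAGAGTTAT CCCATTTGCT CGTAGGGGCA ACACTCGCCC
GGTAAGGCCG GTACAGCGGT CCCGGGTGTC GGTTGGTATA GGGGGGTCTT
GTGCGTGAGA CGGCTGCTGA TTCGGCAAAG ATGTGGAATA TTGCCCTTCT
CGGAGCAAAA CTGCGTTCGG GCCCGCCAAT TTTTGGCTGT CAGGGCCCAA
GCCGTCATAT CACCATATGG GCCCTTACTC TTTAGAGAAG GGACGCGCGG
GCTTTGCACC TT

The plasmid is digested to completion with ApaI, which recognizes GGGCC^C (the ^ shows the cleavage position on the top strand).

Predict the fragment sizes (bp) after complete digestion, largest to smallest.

ApaI sites (GGGCCC) start at positions 169, 193, 219.
ApaI cuts after base 5 of each site (before the last base), so after positions 173, 197, 223.
Circular molecule, 3 cuts → 3 fragments:
  174–197 → 24 bp
  198–223 → 26 bp
  224–262 then 1–173 → 39 + 173 = 212 bp
Sorted largest to smallest: 212, 26, 24 bp.

212, 26, 24 bp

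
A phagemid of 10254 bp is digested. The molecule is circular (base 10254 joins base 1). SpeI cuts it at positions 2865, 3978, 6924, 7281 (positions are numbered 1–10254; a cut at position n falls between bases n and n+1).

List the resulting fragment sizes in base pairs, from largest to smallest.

Circular molecule, 4 cuts → 4 fragments:
  3978 − 2865 = 1113 bp
  6924 − 3978 = 2946 bp
  7281 − 6924 = 357 bp
  wrap: 10254 − 7281 + 2865 = 5838 bp
Sorted largest to smallest: 5838, 2946, 1113, 357 bp.

5838, 2946, 1113, 357 bp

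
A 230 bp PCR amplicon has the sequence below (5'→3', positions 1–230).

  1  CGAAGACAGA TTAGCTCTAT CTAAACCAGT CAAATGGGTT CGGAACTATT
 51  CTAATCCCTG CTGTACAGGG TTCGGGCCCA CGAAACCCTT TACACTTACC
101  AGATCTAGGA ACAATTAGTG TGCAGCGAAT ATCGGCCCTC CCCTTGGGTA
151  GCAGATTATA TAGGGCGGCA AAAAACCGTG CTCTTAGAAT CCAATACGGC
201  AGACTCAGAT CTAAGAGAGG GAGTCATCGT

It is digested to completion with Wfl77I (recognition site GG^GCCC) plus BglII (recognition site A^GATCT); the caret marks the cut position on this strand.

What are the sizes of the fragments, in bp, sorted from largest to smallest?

The Wfl77I site (GGGCCC) starts at position 74.
Wfl77I cuts after base 2 of each site, so after position 75.
BglII sites (AGATCT) start at positions 101, 207.
BglII cuts after the first base of each site, so after positions 101, 207.
Combined cut positions: 75, 101, 207.
Linear molecule, 3 cuts → 4 fragments:
  1–75 → 75 bp
  76–101 → 26 bp
  102–207 → 106 bp
  208–230 → 23 bp
Sorted largest to smallest: 106, 75, 26, 23 bp.

106, 75, 26, 23 bp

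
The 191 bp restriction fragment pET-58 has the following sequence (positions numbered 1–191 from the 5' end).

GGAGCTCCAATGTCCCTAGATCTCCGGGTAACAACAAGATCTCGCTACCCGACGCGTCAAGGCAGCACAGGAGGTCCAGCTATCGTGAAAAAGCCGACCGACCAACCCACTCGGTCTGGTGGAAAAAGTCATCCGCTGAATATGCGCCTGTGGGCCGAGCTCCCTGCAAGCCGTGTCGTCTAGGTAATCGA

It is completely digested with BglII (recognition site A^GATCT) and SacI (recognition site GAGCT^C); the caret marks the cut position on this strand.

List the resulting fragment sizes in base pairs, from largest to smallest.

BglII sites (AGATCT) start at positions 18, 37.
BglII cuts after the first base of each site, so after positions 18, 37.
SacI sites (GAGCTC) start at positions 2, 157.
SacI cuts after base 5 of each site (before the last base), so after positions 6, 161.
Combined cut positions: 6, 18, 37, 161.
Linear molecule, 4 cuts → 5 fragments:
  1–6 → 6 bp
  7–18 → 12 bp
  19–37 → 19 bp
  38–161 → 124 bp
  162–191 → 30 bp
Sorted largest to smallest: 124, 30, 19, 12, 6 bp.

124, 30, 19, 12, 6 bp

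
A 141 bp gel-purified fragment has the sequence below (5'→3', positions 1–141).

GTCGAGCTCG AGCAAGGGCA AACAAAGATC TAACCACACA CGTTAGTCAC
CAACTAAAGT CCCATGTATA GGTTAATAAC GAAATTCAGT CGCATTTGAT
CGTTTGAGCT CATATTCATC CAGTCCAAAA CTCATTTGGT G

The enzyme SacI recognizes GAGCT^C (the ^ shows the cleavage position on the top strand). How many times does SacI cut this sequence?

GAGCTC occurs starting at positions 4, 106.
SacI cuts at 2 sites.

2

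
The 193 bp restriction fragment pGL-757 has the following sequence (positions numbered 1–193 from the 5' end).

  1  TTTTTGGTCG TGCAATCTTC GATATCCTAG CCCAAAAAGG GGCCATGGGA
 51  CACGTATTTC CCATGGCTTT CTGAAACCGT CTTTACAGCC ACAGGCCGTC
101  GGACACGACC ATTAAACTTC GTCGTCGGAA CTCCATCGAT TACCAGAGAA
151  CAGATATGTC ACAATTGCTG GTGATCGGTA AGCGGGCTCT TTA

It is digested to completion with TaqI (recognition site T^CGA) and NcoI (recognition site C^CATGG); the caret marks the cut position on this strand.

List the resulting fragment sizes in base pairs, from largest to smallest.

TaqI sites (TCGA) start at positions 19, 136.
TaqI cuts after the first base of each site, so after positions 19, 136.
NcoI sites (CCATGG) start at positions 43, 61.
NcoI cuts after the first base of each site, so after positions 43, 61.
Combined cut positions: 19, 43, 61, 136.
Linear molecule, 4 cuts → 5 fragments:
  1–19 → 19 bp
  20–43 → 24 bp
  44–61 → 18 bp
  62–136 → 75 bp
  137–193 → 57 bp
Sorted largest to smallest: 75, 57, 24, 19, 18 bp.

75, 57, 24, 19, 18 bp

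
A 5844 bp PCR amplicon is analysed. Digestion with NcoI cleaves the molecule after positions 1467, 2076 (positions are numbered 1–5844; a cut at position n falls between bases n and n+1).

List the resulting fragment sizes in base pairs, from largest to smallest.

3768, 1467, 609 bp

Linear molecule, 2 cuts → 3 fragments:
  1467 − 0 = 1467 bp
  2076 − 1467 = 609 bp
  5844 − 2076 = 3768 bp
Sorted largest to smallest: 3768, 1467, 609 bp.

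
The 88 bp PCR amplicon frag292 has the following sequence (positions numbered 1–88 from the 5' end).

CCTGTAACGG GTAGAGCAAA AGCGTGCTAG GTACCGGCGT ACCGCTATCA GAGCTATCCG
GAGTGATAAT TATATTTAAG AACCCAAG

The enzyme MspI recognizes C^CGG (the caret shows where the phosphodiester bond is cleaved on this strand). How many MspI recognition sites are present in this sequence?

CCGG occurs starting at positions 34, 58.
MspI cuts at 2 sites.

2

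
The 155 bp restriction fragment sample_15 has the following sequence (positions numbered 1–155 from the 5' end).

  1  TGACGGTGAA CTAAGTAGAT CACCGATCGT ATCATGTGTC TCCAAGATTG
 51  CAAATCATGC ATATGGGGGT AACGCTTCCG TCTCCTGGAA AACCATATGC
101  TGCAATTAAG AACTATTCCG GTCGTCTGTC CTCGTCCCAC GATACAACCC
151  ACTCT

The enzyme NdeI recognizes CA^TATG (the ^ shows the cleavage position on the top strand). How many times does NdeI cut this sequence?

CATATG occurs starting at positions 60, 94.
NdeI cuts at 2 sites.

2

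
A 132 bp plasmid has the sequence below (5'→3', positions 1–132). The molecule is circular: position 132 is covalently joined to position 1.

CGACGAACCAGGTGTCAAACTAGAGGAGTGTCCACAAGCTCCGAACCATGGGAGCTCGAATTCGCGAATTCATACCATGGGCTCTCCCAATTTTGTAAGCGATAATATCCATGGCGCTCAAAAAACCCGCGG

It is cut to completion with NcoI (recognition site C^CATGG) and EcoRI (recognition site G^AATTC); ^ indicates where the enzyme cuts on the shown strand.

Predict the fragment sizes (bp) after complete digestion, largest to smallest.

69, 34, 12, 9, 8 bp

NcoI sites (CCATGG) start at positions 46, 75, 109.
NcoI cuts after the first base of each site, so after positions 46, 75, 109.
EcoRI sites (GAATTC) start at positions 58, 66.
EcoRI cuts after the first base of each site, so after positions 58, 66.
Combined cut positions: 46, 58, 66, 75, 109.
Circular molecule, 5 cuts → 5 fragments:
  47–58 → 12 bp
  59–66 → 8 bp
  67–75 → 9 bp
  76–109 → 34 bp
  110–132 then 1–46 → 23 + 46 = 69 bp
Sorted largest to smallest: 69, 34, 12, 9, 8 bp.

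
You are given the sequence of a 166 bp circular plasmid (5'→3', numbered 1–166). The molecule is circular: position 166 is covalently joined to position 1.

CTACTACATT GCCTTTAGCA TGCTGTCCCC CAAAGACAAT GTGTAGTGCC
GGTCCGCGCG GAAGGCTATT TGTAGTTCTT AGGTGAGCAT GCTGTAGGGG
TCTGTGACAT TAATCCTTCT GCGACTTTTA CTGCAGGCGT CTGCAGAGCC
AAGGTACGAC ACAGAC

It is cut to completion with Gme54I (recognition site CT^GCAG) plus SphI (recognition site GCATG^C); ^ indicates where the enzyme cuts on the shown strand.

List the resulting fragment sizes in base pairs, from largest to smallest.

Gme54I sites (CTGCAG) start at positions 131, 141.
Gme54I cuts after base 2 of each site, so after positions 132, 142.
SphI sites (GCATGC) start at positions 18, 87.
SphI cuts after base 5 of each site (before the last base), so after positions 22, 91.
Combined cut positions: 22, 91, 132, 142.
Circular molecule, 4 cuts → 4 fragments:
  23–91 → 69 bp
  92–132 → 41 bp
  133–142 → 10 bp
  143–166 then 1–22 → 24 + 22 = 46 bp
Sorted largest to smallest: 69, 46, 41, 10 bp.

69, 46, 41, 10 bp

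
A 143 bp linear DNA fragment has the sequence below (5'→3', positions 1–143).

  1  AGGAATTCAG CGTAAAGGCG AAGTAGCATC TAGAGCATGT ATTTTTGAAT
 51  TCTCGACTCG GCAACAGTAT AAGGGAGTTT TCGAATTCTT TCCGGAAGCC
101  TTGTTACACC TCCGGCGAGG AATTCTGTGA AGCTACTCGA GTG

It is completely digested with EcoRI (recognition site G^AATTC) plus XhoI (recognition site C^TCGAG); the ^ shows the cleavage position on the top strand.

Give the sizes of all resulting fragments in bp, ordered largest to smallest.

44, 37, 36, 16, 7, 3 bp

EcoRI sites (GAATTC) start at positions 3, 47, 83, 120.
EcoRI cuts after the first base of each site, so after positions 3, 47, 83, 120.
The XhoI site (CTCGAG) starts at position 136.
XhoI cuts after the first base of each site, so after position 136.
Combined cut positions: 3, 47, 83, 120, 136.
Linear molecule, 5 cuts → 6 fragments:
  1–3 → 3 bp
  4–47 → 44 bp
  48–83 → 36 bp
  84–120 → 37 bp
  121–136 → 16 bp
  137–143 → 7 bp
Sorted largest to smallest: 44, 37, 36, 16, 7, 3 bp.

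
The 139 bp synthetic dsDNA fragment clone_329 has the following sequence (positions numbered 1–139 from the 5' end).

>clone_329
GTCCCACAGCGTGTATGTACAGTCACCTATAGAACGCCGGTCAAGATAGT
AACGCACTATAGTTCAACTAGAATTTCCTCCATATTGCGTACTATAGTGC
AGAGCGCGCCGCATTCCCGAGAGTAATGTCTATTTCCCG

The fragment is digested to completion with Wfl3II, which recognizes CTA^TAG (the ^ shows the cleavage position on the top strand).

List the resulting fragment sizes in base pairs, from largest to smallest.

Wfl3II sites (CTATAG) start at positions 27, 57, 92.
Wfl3II cuts after base 3 of each site, so after positions 29, 59, 94.
Linear molecule, 3 cuts → 4 fragments:
  1–29 → 29 bp
  30–59 → 30 bp
  60–94 → 35 bp
  95–139 → 45 bp
Sorted largest to smallest: 45, 35, 30, 29 bp.

45, 35, 30, 29 bp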